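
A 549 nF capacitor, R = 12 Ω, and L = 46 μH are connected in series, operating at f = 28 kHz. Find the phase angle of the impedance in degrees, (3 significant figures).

-10.7°

ω = 2πf = 175900 rad/s
X_L = ωL = 8.09 Ω
X_C = 1/(ωC) = 10.4 Ω
Net reactance X = X_L − X_C = -2.26 Ω
Z = 12.0 − j2.26 Ω
|Z| = √(12.0² + 2.26²) = 12.2 Ω
∠Z = arctan(-2.26/12.0) = -10.7°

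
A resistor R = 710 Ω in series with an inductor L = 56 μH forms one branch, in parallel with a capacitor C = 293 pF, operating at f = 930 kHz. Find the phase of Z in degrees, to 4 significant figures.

ω = 2πf = 5.843e+06 rad/s
X_L = ωL = 327.2 Ω
X_C = 1/(ωC) = 584.1 Ω
Branch 1 (R+jX_L): Z₁ = 710.0 + j327.2 Ω, |Z₁| = 781.8 Ω
Branch 2 (−jX_C): Z₂ = −j584.1 Ω
Parallel: Z = Z₁Z₂/(Z₁+Z₂), |Z| = 604.8 Ω, ∠Z = -45.37°

-45.37°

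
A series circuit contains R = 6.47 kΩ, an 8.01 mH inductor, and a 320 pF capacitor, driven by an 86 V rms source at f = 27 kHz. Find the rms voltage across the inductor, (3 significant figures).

6.40 V

ω = 2πf = 169600 rad/s
X_L = ωL = 1360 Ω
X_C = 1/(ωC) = 18400 Ω
Net reactance X = X_L − X_C = -17100 Ω
Z = 6470 − j17100 Ω
|Z| = √(6470² + 17100²) = 18200 Ω
I = V/|Z| = 4.71 mA
V_L = I·|Z_L| = 0.00471 × 1360 = 6.40 V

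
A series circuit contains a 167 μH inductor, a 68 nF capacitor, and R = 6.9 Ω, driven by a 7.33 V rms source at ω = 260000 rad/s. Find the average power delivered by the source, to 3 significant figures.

1.68 W

X_L = ωL = 43.4 Ω
X_C = 1/(ωC) = 56.6 Ω
Net reactance X = X_L − X_C = -13.1 Ω
Z = 6.90 − j13.1 Ω
|Z| = √(6.90² + 13.1²) = 14.8 Ω
∠Z = arctan(-13.1/6.90) = -62.3°
I = V/|Z| = 494 mA
P = VI cos φ = 7.33 × 0.494 × cos(-62.3°) = 1.68 W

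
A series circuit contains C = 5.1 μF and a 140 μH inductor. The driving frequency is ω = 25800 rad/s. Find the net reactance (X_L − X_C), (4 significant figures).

X_L = ωL = 3.612 Ω
X_C = 1/(ωC) = 7.600 Ω
X = 3.612 − 7.600 = -3.988 Ω

-3.988 Ω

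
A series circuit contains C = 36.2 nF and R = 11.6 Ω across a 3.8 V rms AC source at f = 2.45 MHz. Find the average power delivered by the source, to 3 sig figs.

1.22 W

ω = 2πf = 1.539e+07 rad/s
X_C = 1/(ωC) = 1.79 Ω
Z = 11.6 − j1.79 Ω
|Z| = √(11.6² + 1.79²) = 11.7 Ω
∠Z = arctan(-1.79/11.6) = -8.79°
I = V/|Z| = 324 mA
P = VI cos φ = 3.8 × 0.324 × cos(-8.79°) = 1.22 W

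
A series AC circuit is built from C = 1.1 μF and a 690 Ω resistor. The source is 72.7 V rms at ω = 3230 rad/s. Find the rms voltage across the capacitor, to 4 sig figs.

27.46 V

X_C = 1/(ωC) = 281.5 Ω
Z = 690.0 − j281.5 Ω
|Z| = √(690.0² + 281.5²) = 745.2 Ω
I = V/|Z| = 97.56 mA
V_C = I·|Z_C| = 0.09756 × 281.5 = 27.46 V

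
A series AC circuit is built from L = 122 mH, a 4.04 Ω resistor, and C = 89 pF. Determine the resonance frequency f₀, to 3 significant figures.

48.3 kHz

ω₀ = 1/√(LC) = 1/√(0.122 × 8.9e-11) = 303500 rad/s
f₀ = ω₀/(2π) = 48.3 kHz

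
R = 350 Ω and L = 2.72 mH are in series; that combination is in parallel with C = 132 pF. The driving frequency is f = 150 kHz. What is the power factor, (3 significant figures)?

ω = 2πf = 942500 rad/s
X_L = ωL = 2560 Ω
X_C = 1/(ωC) = 8040 Ω
Branch 1 (R+jX_L): Z₁ = 350 + j2560 Ω, |Z₁| = 2590 Ω
Branch 2 (−jX_C): Z₂ = −j8040 Ω
Parallel: Z = Z₁Z₂/(Z₁+Z₂), |Z| = 3790 Ω, ∠Z = 78.6°
cos φ = cos(78.6°) = 0.198

0.198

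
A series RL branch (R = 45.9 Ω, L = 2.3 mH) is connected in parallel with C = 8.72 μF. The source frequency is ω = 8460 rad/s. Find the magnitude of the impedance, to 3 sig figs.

14.6 Ω

X_L = ωL = 19.5 Ω
X_C = 1/(ωC) = 13.6 Ω
Branch 1 (R+jX_L): Z₁ = 45.9 + j19.5 Ω, |Z₁| = 49.9 Ω
Branch 2 (−jX_C): Z₂ = −j13.6 Ω
Parallel: Z = Z₁Z₂/(Z₁+Z₂), |Z| = 14.6 Ω, ∠Z = -74.4°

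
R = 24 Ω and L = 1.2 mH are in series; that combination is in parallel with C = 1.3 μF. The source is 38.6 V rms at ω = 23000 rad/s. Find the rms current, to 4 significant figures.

779.5 mA

X_L = ωL = 27.60 Ω
X_C = 1/(ωC) = 33.44 Ω
Branch 1 (R+jX_L): Z₁ = 24.00 + j27.60 Ω, |Z₁| = 36.58 Ω
Branch 2 (−jX_C): Z₂ = −j33.44 Ω
Parallel: Z = Z₁Z₂/(Z₁+Z₂), |Z| = 49.52 Ω, ∠Z = -27.32°
I = V/|Z| = 38.6/49.52 = 779.5 mA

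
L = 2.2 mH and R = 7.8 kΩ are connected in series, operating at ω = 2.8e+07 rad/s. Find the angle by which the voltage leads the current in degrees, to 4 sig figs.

X_L = ωL = 61600 Ω
Z = 7800 + j61600 Ω
|Z| = √(7800² + 61600²) = 62090 Ω
∠Z = arctan(61600/7800) = 82.78°

82.78°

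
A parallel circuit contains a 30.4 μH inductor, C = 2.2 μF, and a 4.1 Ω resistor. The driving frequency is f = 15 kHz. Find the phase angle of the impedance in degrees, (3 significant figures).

30.2°

ω = 2πf = 94250 rad/s
X_L = ωL = 2.87 Ω
X_C = 1/(ωC) = 4.82 Ω
Parallel: admittances add. Y = 1/R + 1/(jωL) + jωC
Y = (0.244 − j0.142) S
|Y| = 0.282 S → |Z| = 1/|Y| = 3.55 Ω, ∠Z = −∠Y = 30.2°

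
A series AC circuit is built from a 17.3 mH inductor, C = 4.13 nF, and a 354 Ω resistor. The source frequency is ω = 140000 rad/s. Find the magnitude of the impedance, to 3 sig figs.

778 Ω

X_L = ωL = 2420 Ω
X_C = 1/(ωC) = 1730 Ω
Net reactance X = X_L − X_C = 692 Ω
Z = 354 + j692 Ω
|Z| = √(354² + 692²) = 778 Ω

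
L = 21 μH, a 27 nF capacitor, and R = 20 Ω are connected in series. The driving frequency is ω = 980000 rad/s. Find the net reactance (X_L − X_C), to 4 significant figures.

X_L = ωL = 20.58 Ω
X_C = 1/(ωC) = 37.79 Ω
X = 20.58 − 37.79 = -17.21 Ω

-17.21 Ω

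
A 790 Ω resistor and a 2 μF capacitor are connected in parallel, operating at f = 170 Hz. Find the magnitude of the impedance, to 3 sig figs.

403 Ω

ω = 2πf = 1068 rad/s
X_C = 1/(ωC) = 468 Ω
Parallel: admittances add. Y = 1/R + jωC
Y = (0.00127 + j0.00214) S
|Y| = 0.00248 S → |Z| = 1/|Y| = 403 Ω, ∠Z = −∠Y = -59.4°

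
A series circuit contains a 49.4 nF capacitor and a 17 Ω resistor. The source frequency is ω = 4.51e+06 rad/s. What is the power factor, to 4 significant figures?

X_C = 1/(ωC) = 4.488 Ω
Z = 17.00 − j4.488 Ω
|Z| = √(17.00² + 4.488²) = 17.58 Ω
∠Z = arctan(-4.488/17.00) = -14.79°
cos φ = cos(-14.79°) = 0.9669

0.9669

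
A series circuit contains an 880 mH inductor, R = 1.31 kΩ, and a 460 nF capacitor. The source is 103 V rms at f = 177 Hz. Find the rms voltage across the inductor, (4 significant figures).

61.70 V

ω = 2πf = 1112 rad/s
X_L = ωL = 978.7 Ω
X_C = 1/(ωC) = 1955 Ω
Net reactance X = X_L − X_C = -976.1 Ω
Z = 1310 − j976.1 Ω
|Z| = √(1310² + 976.1²) = 1634 Ω
I = V/|Z| = 63.05 mA
V_L = I·|Z_L| = 0.06305 × 978.7 = 61.70 V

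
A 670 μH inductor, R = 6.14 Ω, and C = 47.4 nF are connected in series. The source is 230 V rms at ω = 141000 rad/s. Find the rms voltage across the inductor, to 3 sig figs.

392 V

X_L = ωL = 94.5 Ω
X_C = 1/(ωC) = 150 Ω
Net reactance X = X_L − X_C = -55.2 Ω
Z = 6.14 − j55.2 Ω
|Z| = √(6.14² + 55.2²) = 55.5 Ω
I = V/|Z| = 4.14 A
V_L = I·|Z_L| = 4.14 × 94.5 = 392 V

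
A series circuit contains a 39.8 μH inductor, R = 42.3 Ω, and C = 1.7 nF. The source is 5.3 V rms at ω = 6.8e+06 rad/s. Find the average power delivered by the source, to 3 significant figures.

33.3 mW

X_L = ωL = 271 Ω
X_C = 1/(ωC) = 86.5 Ω
Net reactance X = X_L − X_C = 184 Ω
Z = 42.3 + j184 Ω
|Z| = √(42.3² + 184²) = 189 Ω
∠Z = arctan(184/42.3) = 77.1°
I = V/|Z| = 28.1 mA
P = VI cos φ = 5.3 × 0.0281 × cos(77.1°) = 33.3 mW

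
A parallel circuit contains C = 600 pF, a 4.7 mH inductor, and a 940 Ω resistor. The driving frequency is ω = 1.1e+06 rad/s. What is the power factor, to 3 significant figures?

X_L = ωL = 5170 Ω
X_C = 1/(ωC) = 1520 Ω
Parallel: admittances add. Y = 1/R + 1/(jωL) + jωC
Y = (0.00106 + j0.000467) S
|Y| = 0.00116 S → |Z| = 1/|Y| = 861 Ω, ∠Z = −∠Y = -23.7°
cos φ = cos(-23.7°) = 0.916

0.916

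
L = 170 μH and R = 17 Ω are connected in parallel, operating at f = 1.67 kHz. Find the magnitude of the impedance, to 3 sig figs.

ω = 2πf = 10490 rad/s
X_L = ωL = 1.78 Ω
Parallel: admittances add. Y = 1/R + 1/(jωL)
Y = (0.0588 − j0.561) S
|Y| = 0.564 S → |Z| = 1/|Y| = 1.77 Ω, ∠Z = −∠Y = 84.0°

1.77 Ω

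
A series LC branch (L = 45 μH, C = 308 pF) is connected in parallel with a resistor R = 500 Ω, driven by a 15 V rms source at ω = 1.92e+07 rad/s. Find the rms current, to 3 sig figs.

37.0 mA

X_L = ωL = 864 Ω
X_C = 1/(ωC) = 169 Ω
Branch 1: Z₁ = R = 500 Ω
Branch 2 (series LC): Z₂ = j(X_L − X_C) = j695 Ω
Parallel: Z = Z₁Z₂/(Z₁+Z₂), |Z| = 406 Ω, ∠Z = 35.7°
I = V/|Z| = 15/406 = 37.0 mA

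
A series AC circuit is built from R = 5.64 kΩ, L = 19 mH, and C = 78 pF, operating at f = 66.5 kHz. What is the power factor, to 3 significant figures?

ω = 2πf = 417800 rad/s
X_L = ωL = 7940 Ω
X_C = 1/(ωC) = 30700 Ω
Net reactance X = X_L − X_C = -22700 Ω
Z = 5640 − j22700 Ω
|Z| = √(5640² + 22700²) = 23400 Ω
∠Z = arctan(-22700/5640) = -76.1°
cos φ = cos(-76.1°) = 0.241

0.241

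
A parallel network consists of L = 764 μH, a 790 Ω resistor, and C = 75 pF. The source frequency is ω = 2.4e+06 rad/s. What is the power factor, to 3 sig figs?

X_L = ωL = 1830 Ω
X_C = 1/(ωC) = 5560 Ω
Parallel: admittances add. Y = 1/R + 1/(jωL) + jωC
Y = (0.00127 − j0.000365) S
|Y| = 0.00132 S → |Z| = 1/|Y| = 759 Ω, ∠Z = −∠Y = 16.1°
cos φ = cos(16.1°) = 0.961

0.961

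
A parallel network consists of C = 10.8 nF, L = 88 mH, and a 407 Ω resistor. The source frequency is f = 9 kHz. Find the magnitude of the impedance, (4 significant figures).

ω = 2πf = 56550 rad/s
X_L = ωL = 4976 Ω
X_C = 1/(ωC) = 1637 Ω
Parallel: admittances add. Y = 1/R + 1/(jωL) + jωC
Y = (0.002457 + j0.0004098) S
|Y| = 0.002491 S → |Z| = 1/|Y| = 401.5 Ω, ∠Z = −∠Y = -9.468°

401.5 Ω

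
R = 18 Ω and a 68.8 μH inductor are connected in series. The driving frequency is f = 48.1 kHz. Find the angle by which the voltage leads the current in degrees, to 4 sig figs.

49.12°

ω = 2πf = 302200 rad/s
X_L = ωL = 20.79 Ω
Z = 18.00 + j20.79 Ω
|Z| = √(18.00² + 20.79²) = 27.50 Ω
∠Z = arctan(20.79/18.00) = 49.12°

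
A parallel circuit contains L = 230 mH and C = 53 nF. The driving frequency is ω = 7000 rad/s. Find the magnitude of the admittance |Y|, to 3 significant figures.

X_L = ωL = 1610 Ω
X_C = 1/(ωC) = 2700 Ω
Parallel: admittances add. Y = 1/(jωL) + jωC
Y = (0 − j0.000250) S
|Y| = 0.000250 S → |Z| = 1/|Y| = 4000 Ω, ∠Z = −∠Y = 90.0°

250 μS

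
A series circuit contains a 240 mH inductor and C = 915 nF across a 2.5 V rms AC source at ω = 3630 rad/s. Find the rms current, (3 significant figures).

X_L = ωL = 871 Ω
X_C = 1/(ωC) = 301 Ω
Net reactance X = X_L − X_C = 570 Ω
Z = j570 Ω
|Z| = √(0² + 570²) = 570 Ω
I = V/|Z| = 2.5/570 = 4.38 mA

4.38 mA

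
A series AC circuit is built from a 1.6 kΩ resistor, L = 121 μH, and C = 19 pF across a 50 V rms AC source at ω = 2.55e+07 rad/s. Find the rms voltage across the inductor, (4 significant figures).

81.27 V

X_L = ωL = 3086 Ω
X_C = 1/(ωC) = 2064 Ω
Net reactance X = X_L − X_C = 1022 Ω
Z = 1600 + j1022 Ω
|Z| = √(1600² + 1022²) = 1898 Ω
I = V/|Z| = 26.34 mA
V_L = I·|Z_L| = 0.02634 × 3086 = 81.27 V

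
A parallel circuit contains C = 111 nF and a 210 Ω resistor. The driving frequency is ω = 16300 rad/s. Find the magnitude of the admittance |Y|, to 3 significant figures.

5.09 mS

X_C = 1/(ωC) = 553 Ω
Parallel: admittances add. Y = 1/R + jωC
Y = (0.00476 + j0.00181) S
|Y| = 0.00509 S → |Z| = 1/|Y| = 196 Ω, ∠Z = −∠Y = -20.8°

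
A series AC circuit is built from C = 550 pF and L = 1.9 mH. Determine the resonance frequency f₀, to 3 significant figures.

156 kHz

ω₀ = 1/√(LC) = 1/√(0.0019 × 5.5e-10) = 978200 rad/s
f₀ = ω₀/(2π) = 156 kHz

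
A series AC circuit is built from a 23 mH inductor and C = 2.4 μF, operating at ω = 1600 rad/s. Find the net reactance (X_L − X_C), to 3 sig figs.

X_L = ωL = 36.8 Ω
X_C = 1/(ωC) = 260 Ω
X = 36.8 − 260 = -224 Ω

-224 Ω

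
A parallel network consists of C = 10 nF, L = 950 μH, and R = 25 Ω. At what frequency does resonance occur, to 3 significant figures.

51.6 kHz

ω₀ = 1/√(LC) = 1/√(0.00095 × 1e-08) = 324400 rad/s
f₀ = ω₀/(2π) = 51.6 kHz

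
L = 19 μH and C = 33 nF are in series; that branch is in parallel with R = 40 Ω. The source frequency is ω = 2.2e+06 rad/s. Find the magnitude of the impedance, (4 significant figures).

22.95 Ω

X_L = ωL = 41.80 Ω
X_C = 1/(ωC) = 13.77 Ω
Branch 1: Z₁ = R = 40.00 Ω
Branch 2 (series LC): Z₂ = j(X_L − X_C) = j28.03 Ω
Parallel: Z = Z₁Z₂/(Z₁+Z₂), |Z| = 22.95 Ω, ∠Z = 54.98°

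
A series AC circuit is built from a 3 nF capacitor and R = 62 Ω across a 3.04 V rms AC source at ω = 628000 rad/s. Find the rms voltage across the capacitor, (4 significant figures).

3.019 V

X_C = 1/(ωC) = 530.8 Ω
Z = 62.00 − j530.8 Ω
|Z| = √(62.00² + 530.8²) = 534.4 Ω
I = V/|Z| = 5.689 mA
V_C = I·|Z_C| = 0.005689 × 530.8 = 3.019 V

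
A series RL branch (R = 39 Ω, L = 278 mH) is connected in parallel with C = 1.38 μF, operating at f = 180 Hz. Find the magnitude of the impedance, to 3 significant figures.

618 Ω

ω = 2πf = 1131 rad/s
X_L = ωL = 314 Ω
X_C = 1/(ωC) = 641 Ω
Branch 1 (R+jX_L): Z₁ = 39.0 + j314 Ω, |Z₁| = 317 Ω
Branch 2 (−jX_C): Z₂ = −j641 Ω
Parallel: Z = Z₁Z₂/(Z₁+Z₂), |Z| = 618 Ω, ∠Z = 76.1°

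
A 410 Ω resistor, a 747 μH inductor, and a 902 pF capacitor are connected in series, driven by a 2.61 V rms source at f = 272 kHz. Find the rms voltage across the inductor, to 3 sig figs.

4.44 V

ω = 2πf = 1.709e+06 rad/s
X_L = ωL = 1280 Ω
X_C = 1/(ωC) = 649 Ω
Net reactance X = X_L − X_C = 628 Ω
Z = 410 + j628 Ω
|Z| = √(410² + 628²) = 750 Ω
I = V/|Z| = 3.48 mA
V_L = I·|Z_L| = 0.00348 × 1280 = 4.44 V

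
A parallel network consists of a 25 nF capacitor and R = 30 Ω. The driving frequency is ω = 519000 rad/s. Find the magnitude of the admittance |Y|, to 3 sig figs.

X_C = 1/(ωC) = 77.1 Ω
Parallel: admittances add. Y = 1/R + jωC
Y = (0.0333 + j0.0130) S
|Y| = 0.0358 S → |Z| = 1/|Y| = 28.0 Ω, ∠Z = −∠Y = -21.3°

35.8 mS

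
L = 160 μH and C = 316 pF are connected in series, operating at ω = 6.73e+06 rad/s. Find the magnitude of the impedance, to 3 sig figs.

607 Ω

X_L = ωL = 1080 Ω
X_C = 1/(ωC) = 470 Ω
Net reactance X = X_L − X_C = 607 Ω
Z = j607 Ω
|Z| = √(0² + 607²) = 607 Ω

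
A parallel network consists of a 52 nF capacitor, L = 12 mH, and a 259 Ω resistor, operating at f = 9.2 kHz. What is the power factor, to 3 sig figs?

0.927

ω = 2πf = 57810 rad/s
X_L = ωL = 694 Ω
X_C = 1/(ωC) = 333 Ω
Parallel: admittances add. Y = 1/R + 1/(jωL) + jωC
Y = (0.00386 + j0.00156) S
|Y| = 0.00417 S → |Z| = 1/|Y| = 240 Ω, ∠Z = −∠Y = -22.1°
cos φ = cos(-22.1°) = 0.927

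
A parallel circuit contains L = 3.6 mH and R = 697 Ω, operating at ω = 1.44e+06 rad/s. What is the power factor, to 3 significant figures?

X_L = ωL = 5180 Ω
Parallel: admittances add. Y = 1/R + 1/(jωL)
Y = (0.00143 − j0.000193) S
|Y| = 0.00145 S → |Z| = 1/|Y| = 691 Ω, ∠Z = −∠Y = 7.66°
cos φ = cos(7.66°) = 0.991

0.991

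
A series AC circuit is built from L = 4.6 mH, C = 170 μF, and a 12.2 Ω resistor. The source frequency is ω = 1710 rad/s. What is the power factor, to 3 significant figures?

0.940

X_L = ωL = 7.87 Ω
X_C = 1/(ωC) = 3.44 Ω
Net reactance X = X_L − X_C = 4.43 Ω
Z = 12.2 + j4.43 Ω
|Z| = √(12.2² + 4.43²) = 13.0 Ω
∠Z = arctan(4.43/12.2) = 19.9°
cos φ = cos(19.9°) = 0.940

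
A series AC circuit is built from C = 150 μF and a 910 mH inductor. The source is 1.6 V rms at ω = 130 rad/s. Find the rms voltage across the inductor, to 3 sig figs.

X_L = ωL = 118 Ω
X_C = 1/(ωC) = 51.3 Ω
Net reactance X = X_L − X_C = 67.0 Ω
Z = j67.0 Ω
|Z| = √(0² + 67.0²) = 67.0 Ω
I = V/|Z| = 23.9 mA
V_L = I·|Z_L| = 0.0239 × 118 = 2.82 V

2.82 V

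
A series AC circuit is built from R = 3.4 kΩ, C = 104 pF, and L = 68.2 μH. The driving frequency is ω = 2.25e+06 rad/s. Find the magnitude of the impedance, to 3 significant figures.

X_L = ωL = 153 Ω
X_C = 1/(ωC) = 4270 Ω
Net reactance X = X_L − X_C = -4120 Ω
Z = 3400 − j4120 Ω
|Z| = √(3400² + 4120²) = 5340 Ω

5340 Ω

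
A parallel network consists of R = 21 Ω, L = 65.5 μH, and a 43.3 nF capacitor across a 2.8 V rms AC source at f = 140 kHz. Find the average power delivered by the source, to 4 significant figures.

373.3 mW

ω = 2πf = 879600 rad/s
X_L = ωL = 57.62 Ω
X_C = 1/(ωC) = 26.25 Ω
Parallel: admittances add. Y = 1/R + 1/(jωL) + jωC
Y = (0.04762 + j0.02073) S
|Y| = 0.05194 S → |Z| = 1/|Y| = 19.25 Ω, ∠Z = −∠Y = -23.53°
I = V/|Z| = 145.4 mA
P = VI cos φ = 2.8 × 0.1454 × cos(-23.53°) = 373.3 mW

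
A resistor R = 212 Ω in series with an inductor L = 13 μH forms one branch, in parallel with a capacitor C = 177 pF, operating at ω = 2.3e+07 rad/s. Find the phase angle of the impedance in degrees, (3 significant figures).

-49.5°

X_L = ωL = 299 Ω
X_C = 1/(ωC) = 246 Ω
Branch 1 (R+jX_L): Z₁ = 212 + j299 Ω, |Z₁| = 367 Ω
Branch 2 (−jX_C): Z₂ = −j246 Ω
Parallel: Z = Z₁Z₂/(Z₁+Z₂), |Z| = 412 Ω, ∠Z = -49.5°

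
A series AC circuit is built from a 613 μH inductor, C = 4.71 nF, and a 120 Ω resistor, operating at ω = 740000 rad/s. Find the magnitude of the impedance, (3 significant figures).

X_L = ωL = 454 Ω
X_C = 1/(ωC) = 287 Ω
Net reactance X = X_L − X_C = 167 Ω
Z = 120 + j167 Ω
|Z| = √(120² + 167²) = 205 Ω

205 Ω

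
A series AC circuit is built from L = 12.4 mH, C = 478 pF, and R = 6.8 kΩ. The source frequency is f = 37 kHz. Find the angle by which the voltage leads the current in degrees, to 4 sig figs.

ω = 2πf = 232500 rad/s
X_L = ωL = 2883 Ω
X_C = 1/(ωC) = 8999 Ω
Net reactance X = X_L − X_C = -6116 Ω
Z = 6800 − j6116 Ω
|Z| = √(6800² + 6116²) = 9146 Ω
∠Z = arctan(-6116/6800) = -41.97°

-41.97°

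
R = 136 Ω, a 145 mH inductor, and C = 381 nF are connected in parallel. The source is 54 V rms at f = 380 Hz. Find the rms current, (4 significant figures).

ω = 2πf = 2388 rad/s
X_L = ωL = 346.2 Ω
X_C = 1/(ωC) = 1099 Ω
Parallel: admittances add. Y = 1/R + 1/(jωL) + jωC
Y = (0.007353 − j0.001979) S
|Y| = 0.007615 S → |Z| = 1/|Y| = 131.3 Ω, ∠Z = −∠Y = 15.06°
I = V/|Z| = 54/131.3 = 411.2 mA

411.2 mA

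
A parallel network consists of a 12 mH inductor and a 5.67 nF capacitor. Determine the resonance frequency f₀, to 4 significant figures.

ω₀ = 1/√(LC) = 1/√(0.012 × 5.67e-09) = 121200 rad/s
f₀ = ω₀/(2π) = 19.29 kHz

19.29 kHz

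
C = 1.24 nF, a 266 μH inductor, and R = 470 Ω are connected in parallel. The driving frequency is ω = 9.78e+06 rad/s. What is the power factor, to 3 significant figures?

X_L = ωL = 2600 Ω
X_C = 1/(ωC) = 82.5 Ω
Parallel: admittances add. Y = 1/R + 1/(jωL) + jωC
Y = (0.00213 + j0.0117) S
|Y| = 0.0119 S → |Z| = 1/|Y| = 83.8 Ω, ∠Z = −∠Y = -79.7°
cos φ = cos(-79.7°) = 0.178

0.178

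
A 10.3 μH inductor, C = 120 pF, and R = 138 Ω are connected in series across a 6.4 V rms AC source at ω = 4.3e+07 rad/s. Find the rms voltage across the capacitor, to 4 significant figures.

X_L = ωL = 442.9 Ω
X_C = 1/(ωC) = 193.8 Ω
Net reactance X = X_L − X_C = 249.1 Ω
Z = 138.0 + j249.1 Ω
|Z| = √(138.0² + 249.1²) = 284.8 Ω
I = V/|Z| = 22.47 mA
V_C = I·|Z_C| = 0.02247 × 193.8 = 4.355 V

4.355 V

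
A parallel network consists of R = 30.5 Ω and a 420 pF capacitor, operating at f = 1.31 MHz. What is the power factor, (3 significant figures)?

0.994

ω = 2πf = 8.231e+06 rad/s
X_C = 1/(ωC) = 289 Ω
Parallel: admittances add. Y = 1/R + jωC
Y = (0.0328 + j0.00346) S
|Y| = 0.0330 S → |Z| = 1/|Y| = 30.3 Ω, ∠Z = −∠Y = -6.02°
cos φ = cos(-6.02°) = 0.994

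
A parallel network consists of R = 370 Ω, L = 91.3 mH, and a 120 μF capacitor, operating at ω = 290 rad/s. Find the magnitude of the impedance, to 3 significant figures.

249 Ω

X_L = ωL = 26.5 Ω
X_C = 1/(ωC) = 28.7 Ω
Parallel: admittances add. Y = 1/R + 1/(jωL) + jωC
Y = (0.00270 − j0.00297) S
|Y| = 0.00401 S → |Z| = 1/|Y| = 249 Ω, ∠Z = −∠Y = 47.7°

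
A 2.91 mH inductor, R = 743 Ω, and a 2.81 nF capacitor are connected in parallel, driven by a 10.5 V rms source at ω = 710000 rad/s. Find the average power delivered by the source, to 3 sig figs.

148 mW

X_L = ωL = 2070 Ω
X_C = 1/(ωC) = 501 Ω
Parallel: admittances add. Y = 1/R + 1/(jωL) + jωC
Y = (0.00135 + j0.00151) S
|Y| = 0.00202 S → |Z| = 1/|Y| = 494 Ω, ∠Z = −∠Y = -48.3°
I = V/|Z| = 21.2 mA
P = VI cos φ = 10.5 × 0.0212 × cos(-48.3°) = 148 mW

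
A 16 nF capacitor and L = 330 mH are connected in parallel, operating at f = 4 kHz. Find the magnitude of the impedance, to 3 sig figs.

3550 Ω

ω = 2πf = 25130 rad/s
X_L = ωL = 8290 Ω
X_C = 1/(ωC) = 2490 Ω
Parallel: admittances add. Y = 1/(jωL) + jωC
Y = (0 + j0.000282) S
|Y| = 0.000282 S → |Z| = 1/|Y| = 3550 Ω, ∠Z = −∠Y = -90.0°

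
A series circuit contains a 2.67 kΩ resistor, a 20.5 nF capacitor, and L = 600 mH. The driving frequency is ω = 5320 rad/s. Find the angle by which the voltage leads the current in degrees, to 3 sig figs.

-65.9°

X_L = ωL = 3190 Ω
X_C = 1/(ωC) = 9170 Ω
Net reactance X = X_L − X_C = -5980 Ω
Z = 2670 − j5980 Ω
|Z| = √(2670² + 5980²) = 6550 Ω
∠Z = arctan(-5980/2670) = -65.9°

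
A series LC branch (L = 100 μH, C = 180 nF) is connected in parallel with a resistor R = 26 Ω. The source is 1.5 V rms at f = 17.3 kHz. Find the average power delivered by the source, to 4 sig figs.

86.54 mW

ω = 2πf = 108700 rad/s
X_L = ωL = 10.87 Ω
X_C = 1/(ωC) = 51.11 Ω
Branch 1: Z₁ = R = 26.00 Ω
Branch 2 (series LC): Z₂ = j(X_L − X_C) = −j40.24 Ω
Parallel: Z = Z₁Z₂/(Z₁+Z₂), |Z| = 21.84 Ω, ∠Z = -32.87°
I = V/|Z| = 68.69 mA
P = VI cos φ = 1.5 × 0.06869 × cos(-32.87°) = 86.54 mW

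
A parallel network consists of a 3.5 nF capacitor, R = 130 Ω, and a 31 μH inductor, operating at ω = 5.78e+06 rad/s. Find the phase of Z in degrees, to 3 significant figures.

X_L = ωL = 179 Ω
X_C = 1/(ωC) = 49.4 Ω
Parallel: admittances add. Y = 1/R + 1/(jωL) + jωC
Y = (0.00769 + j0.0146) S
|Y| = 0.0165 S → |Z| = 1/|Y| = 60.4 Ω, ∠Z = −∠Y = -62.3°

-62.3°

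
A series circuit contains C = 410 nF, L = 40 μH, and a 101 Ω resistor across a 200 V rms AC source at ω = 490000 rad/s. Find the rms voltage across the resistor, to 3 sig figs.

X_L = ωL = 19.6 Ω
X_C = 1/(ωC) = 4.98 Ω
Net reactance X = X_L − X_C = 14.6 Ω
Z = 101 + j14.6 Ω
|Z| = √(101² + 14.6²) = 102 Ω
I = V/|Z| = 1.96 A
V_R = I·|Z_R| = 1.96 × 101 = 198 V

198 V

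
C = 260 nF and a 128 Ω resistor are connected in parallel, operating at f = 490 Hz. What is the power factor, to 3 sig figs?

ω = 2πf = 3079 rad/s
X_C = 1/(ωC) = 1250 Ω
Parallel: admittances add. Y = 1/R + jωC
Y = (0.00781 + j0.000800) S
|Y| = 0.00785 S → |Z| = 1/|Y| = 127 Ω, ∠Z = −∠Y = -5.85°
cos φ = cos(-5.85°) = 0.995

0.995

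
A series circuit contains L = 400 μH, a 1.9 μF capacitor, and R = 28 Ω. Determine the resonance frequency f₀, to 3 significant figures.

5.77 kHz

ω₀ = 1/√(LC) = 1/√(0.0004 × 1.9e-06) = 36270 rad/s
f₀ = ω₀/(2π) = 5.77 kHz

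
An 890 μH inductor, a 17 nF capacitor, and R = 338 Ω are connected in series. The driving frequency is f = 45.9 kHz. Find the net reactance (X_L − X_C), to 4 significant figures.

ω = 2πf = 288400 rad/s
X_L = ωL = 256.7 Ω
X_C = 1/(ωC) = 204.0 Ω
X = 256.7 − 204.0 = 52.71 Ω

52.71 Ω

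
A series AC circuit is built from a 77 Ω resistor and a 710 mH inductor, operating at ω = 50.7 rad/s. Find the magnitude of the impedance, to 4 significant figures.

85.00 Ω

X_L = ωL = 36.00 Ω
Z = 77.00 + j36.00 Ω
|Z| = √(77.00² + 36.00²) = 85.00 Ω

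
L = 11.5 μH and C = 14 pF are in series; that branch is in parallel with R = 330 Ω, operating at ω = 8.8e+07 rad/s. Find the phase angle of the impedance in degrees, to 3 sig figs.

X_L = ωL = 1010 Ω
X_C = 1/(ωC) = 812 Ω
Branch 1: Z₁ = R = 330 Ω
Branch 2 (series LC): Z₂ = j(X_L − X_C) = j200 Ω
Parallel: Z = Z₁Z₂/(Z₁+Z₂), |Z| = 171 Ω, ∠Z = 58.7°

58.7°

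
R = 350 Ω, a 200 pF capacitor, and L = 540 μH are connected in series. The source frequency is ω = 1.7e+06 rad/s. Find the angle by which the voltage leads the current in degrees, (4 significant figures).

X_L = ωL = 918.0 Ω
X_C = 1/(ωC) = 2941 Ω
Net reactance X = X_L − X_C = -2023 Ω
Z = 350.0 − j2023 Ω
|Z| = √(350.0² + 2023²) = 2053 Ω
∠Z = arctan(-2023/350.0) = -80.19°

-80.19°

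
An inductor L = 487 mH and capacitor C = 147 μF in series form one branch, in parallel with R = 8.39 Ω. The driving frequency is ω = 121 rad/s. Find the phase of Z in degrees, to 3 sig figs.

72.1°

X_L = ωL = 58.9 Ω
X_C = 1/(ωC) = 56.2 Ω
Branch 1: Z₁ = R = 8.39 Ω
Branch 2 (series LC): Z₂ = j(X_L − X_C) = j2.71 Ω
Parallel: Z = Z₁Z₂/(Z₁+Z₂), |Z| = 2.58 Ω, ∠Z = 72.1°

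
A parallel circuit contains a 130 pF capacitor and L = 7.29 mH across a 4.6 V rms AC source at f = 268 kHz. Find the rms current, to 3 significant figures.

ω = 2πf = 1.684e+06 rad/s
X_L = ωL = 12300 Ω
X_C = 1/(ωC) = 4570 Ω
Parallel: admittances add. Y = 1/(jωL) + jωC
Y = (0 + j0.000137) S
|Y| = 0.000137 S → |Z| = 1/|Y| = 7280 Ω, ∠Z = −∠Y = -90.0°
I = V/|Z| = 4.6/7280 = 632 μA

632 μA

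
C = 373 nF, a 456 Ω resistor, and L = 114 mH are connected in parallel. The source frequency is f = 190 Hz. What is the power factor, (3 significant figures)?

ω = 2πf = 1194 rad/s
X_L = ωL = 136 Ω
X_C = 1/(ωC) = 2250 Ω
Parallel: admittances add. Y = 1/R + 1/(jωL) + jωC
Y = (0.00219 − j0.00690) S
|Y| = 0.00724 S → |Z| = 1/|Y| = 138 Ω, ∠Z = −∠Y = 72.4°
cos φ = cos(72.4°) = 0.303

0.303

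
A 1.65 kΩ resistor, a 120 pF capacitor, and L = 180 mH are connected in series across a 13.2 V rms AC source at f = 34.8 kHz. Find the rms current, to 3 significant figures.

6.38 mA

ω = 2πf = 218700 rad/s
X_L = ωL = 39400 Ω
X_C = 1/(ωC) = 38100 Ω
Net reactance X = X_L − X_C = 1250 Ω
Z = 1650 + j1250 Ω
|Z| = √(1650² + 1250²) = 2070 Ω
I = V/|Z| = 13.2/2070 = 6.38 mA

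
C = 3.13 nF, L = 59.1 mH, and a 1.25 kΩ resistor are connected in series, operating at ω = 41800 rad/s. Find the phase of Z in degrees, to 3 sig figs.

-76.4°

X_L = ωL = 2470 Ω
X_C = 1/(ωC) = 7640 Ω
Net reactance X = X_L − X_C = -5170 Ω
Z = 1250 − j5170 Ω
|Z| = √(1250² + 5170²) = 5320 Ω
∠Z = arctan(-5170/1250) = -76.4°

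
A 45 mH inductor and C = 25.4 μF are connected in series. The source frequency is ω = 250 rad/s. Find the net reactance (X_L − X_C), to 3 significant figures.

-146 Ω

X_L = ωL = 11.2 Ω
X_C = 1/(ωC) = 157 Ω
X = 11.2 − 157 = -146 Ω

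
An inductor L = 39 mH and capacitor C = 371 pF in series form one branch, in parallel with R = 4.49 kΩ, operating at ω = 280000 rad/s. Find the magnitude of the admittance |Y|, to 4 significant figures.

X_L = ωL = 10920 Ω
X_C = 1/(ωC) = 9626 Ω
Branch 1: Z₁ = R = 4490 Ω
Branch 2 (series LC): Z₂ = j(X_L − X_C) = j1294 Ω
Parallel: Z = Z₁Z₂/(Z₁+Z₂), |Z| = 1243 Ω, ∠Z = 73.93°
|Y| = 1/|Z| = 804.5 μS

804.5 μS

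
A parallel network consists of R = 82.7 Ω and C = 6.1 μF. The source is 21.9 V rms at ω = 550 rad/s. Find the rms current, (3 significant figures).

275 mA

X_C = 1/(ωC) = 298 Ω
Parallel: admittances add. Y = 1/R + jωC
Y = (0.0121 + j0.00335) S
|Y| = 0.0125 S → |Z| = 1/|Y| = 79.7 Ω, ∠Z = −∠Y = -15.5°
I = V/|Z| = 21.9/79.7 = 275 mA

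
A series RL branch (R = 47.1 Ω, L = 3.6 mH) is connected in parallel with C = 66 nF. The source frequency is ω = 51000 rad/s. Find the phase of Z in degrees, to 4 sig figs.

X_L = ωL = 183.6 Ω
X_C = 1/(ωC) = 297.1 Ω
Branch 1 (R+jX_L): Z₁ = 47.10 + j183.6 Ω, |Z₁| = 189.5 Ω
Branch 2 (−jX_C): Z₂ = −j297.1 Ω
Parallel: Z = Z₁Z₂/(Z₁+Z₂), |Z| = 458.3 Ω, ∠Z = 53.07°

53.07°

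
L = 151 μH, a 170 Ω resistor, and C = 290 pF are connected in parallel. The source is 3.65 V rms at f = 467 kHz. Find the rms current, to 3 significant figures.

ω = 2πf = 2.934e+06 rad/s
X_L = ωL = 443 Ω
X_C = 1/(ωC) = 1180 Ω
Parallel: admittances add. Y = 1/R + 1/(jωL) + jωC
Y = (0.00588 − j0.00141) S
|Y| = 0.00605 S → |Z| = 1/|Y| = 165 Ω, ∠Z = −∠Y = 13.4°
I = V/|Z| = 3.65/165 = 22.1 mA

22.1 mA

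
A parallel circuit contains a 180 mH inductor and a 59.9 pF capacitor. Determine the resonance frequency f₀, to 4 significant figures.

ω₀ = 1/√(LC) = 1/√(0.18 × 5.99e-11) = 304500 rad/s
f₀ = ω₀/(2π) = 48.47 kHz

48.47 kHz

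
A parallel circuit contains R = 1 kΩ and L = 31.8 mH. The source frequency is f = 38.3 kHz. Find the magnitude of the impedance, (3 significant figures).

992 Ω

ω = 2πf = 240600 rad/s
X_L = ωL = 7650 Ω
Parallel: admittances add. Y = 1/R + 1/(jωL)
Y = (0.00100 − j0.000131) S
|Y| = 0.00101 S → |Z| = 1/|Y| = 992 Ω, ∠Z = −∠Y = 7.44°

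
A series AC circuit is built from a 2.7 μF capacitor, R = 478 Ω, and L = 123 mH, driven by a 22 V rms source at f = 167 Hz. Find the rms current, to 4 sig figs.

41.68 mA

ω = 2πf = 1049 rad/s
X_L = ωL = 129.1 Ω
X_C = 1/(ωC) = 353.0 Ω
Net reactance X = X_L − X_C = -223.9 Ω
Z = 478.0 − j223.9 Ω
|Z| = √(478.0² + 223.9²) = 527.8 Ω
I = V/|Z| = 22/527.8 = 41.68 mA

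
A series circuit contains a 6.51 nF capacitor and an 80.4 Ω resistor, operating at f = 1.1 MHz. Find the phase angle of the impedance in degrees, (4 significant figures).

ω = 2πf = 6.912e+06 rad/s
X_C = 1/(ωC) = 22.23 Ω
Z = 80.40 − j22.23 Ω
|Z| = √(80.40² + 22.23²) = 83.42 Ω
∠Z = arctan(-22.23/80.40) = -15.45°

-15.45°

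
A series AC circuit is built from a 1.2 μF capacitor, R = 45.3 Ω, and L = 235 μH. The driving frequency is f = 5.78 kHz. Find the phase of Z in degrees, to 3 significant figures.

-17.6°

ω = 2πf = 36320 rad/s
X_L = ωL = 8.53 Ω
X_C = 1/(ωC) = 22.9 Ω
Net reactance X = X_L − X_C = -14.4 Ω
Z = 45.3 − j14.4 Ω
|Z| = √(45.3² + 14.4²) = 47.5 Ω
∠Z = arctan(-14.4/45.3) = -17.6°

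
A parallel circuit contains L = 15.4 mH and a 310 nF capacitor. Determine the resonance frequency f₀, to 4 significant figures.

ω₀ = 1/√(LC) = 1/√(0.0154 × 3.1e-07) = 14470 rad/s
f₀ = ω₀/(2π) = 2.303 kHz

2.303 kHz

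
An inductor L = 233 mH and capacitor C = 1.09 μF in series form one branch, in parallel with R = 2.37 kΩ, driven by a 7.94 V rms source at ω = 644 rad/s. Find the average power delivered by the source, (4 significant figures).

X_L = ωL = 150.1 Ω
X_C = 1/(ωC) = 1425 Ω
Branch 1: Z₁ = R = 2370 Ω
Branch 2 (series LC): Z₂ = j(X_L − X_C) = −j1275 Ω
Parallel: Z = Z₁Z₂/(Z₁+Z₂), |Z| = 1123 Ω, ∠Z = -61.73°
I = V/|Z| = 7.073 mA
P = VI cos φ = 7.94 × 0.007073 × cos(-61.73°) = 26.60 mW

26.60 mW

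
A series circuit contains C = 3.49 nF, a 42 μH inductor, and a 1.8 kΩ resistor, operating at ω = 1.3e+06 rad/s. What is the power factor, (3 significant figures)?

X_L = ωL = 54.6 Ω
X_C = 1/(ωC) = 220 Ω
Net reactance X = X_L − X_C = -166 Ω
Z = 1800 − j166 Ω
|Z| = √(1800² + 166²) = 1810 Ω
∠Z = arctan(-166/1800) = -5.26°
cos φ = cos(-5.26°) = 0.996

0.996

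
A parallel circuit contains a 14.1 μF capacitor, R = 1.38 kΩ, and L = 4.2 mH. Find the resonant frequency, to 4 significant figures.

ω₀ = 1/√(LC) = 1/√(0.0042 × 1.41e-05) = 4109 rad/s
f₀ = ω₀/(2π) = 654.0 Hz

654.0 Hz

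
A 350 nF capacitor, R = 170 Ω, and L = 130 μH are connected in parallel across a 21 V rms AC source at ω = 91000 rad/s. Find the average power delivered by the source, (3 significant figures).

2.59 W

X_L = ωL = 11.8 Ω
X_C = 1/(ωC) = 31.4 Ω
Parallel: admittances add. Y = 1/R + 1/(jωL) + jωC
Y = (0.00588 − j0.0527) S
|Y| = 0.0530 S → |Z| = 1/|Y| = 18.9 Ω, ∠Z = −∠Y = 83.6°
I = V/|Z| = 1.11 A
P = VI cos φ = 21 × 1.11 × cos(83.6°) = 2.59 W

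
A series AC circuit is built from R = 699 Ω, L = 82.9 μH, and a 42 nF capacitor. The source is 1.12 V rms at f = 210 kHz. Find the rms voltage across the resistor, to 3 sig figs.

ω = 2πf = 1.319e+06 rad/s
X_L = ωL = 109 Ω
X_C = 1/(ωC) = 18.0 Ω
Net reactance X = X_L − X_C = 91.3 Ω
Z = 699 + j91.3 Ω
|Z| = √(699² + 91.3²) = 705 Ω
I = V/|Z| = 1.59 mA
V_R = I·|Z_R| = 0.00159 × 699 = 1.11 V

1.11 V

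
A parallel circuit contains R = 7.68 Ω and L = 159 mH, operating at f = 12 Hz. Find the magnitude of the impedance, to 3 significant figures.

6.47 Ω

ω = 2πf = 75.40 rad/s
X_L = ωL = 12.0 Ω
Parallel: admittances add. Y = 1/R + 1/(jωL)
Y = (0.130 − j0.0834) S
|Y| = 0.155 S → |Z| = 1/|Y| = 6.47 Ω, ∠Z = −∠Y = 32.6°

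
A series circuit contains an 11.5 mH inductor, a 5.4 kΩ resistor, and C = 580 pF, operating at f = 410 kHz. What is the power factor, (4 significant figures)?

ω = 2πf = 2.576e+06 rad/s
X_L = ωL = 29630 Ω
X_C = 1/(ωC) = 669.3 Ω
Net reactance X = X_L − X_C = 28960 Ω
Z = 5400 + j28960 Ω
|Z| = √(5400² + 28960²) = 29460 Ω
∠Z = arctan(28960/5400) = 79.44°
cos φ = cos(79.44°) = 0.1833

0.1833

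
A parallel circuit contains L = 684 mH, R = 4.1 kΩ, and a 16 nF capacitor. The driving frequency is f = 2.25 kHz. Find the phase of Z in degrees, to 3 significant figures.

ω = 2πf = 14140 rad/s
X_L = ωL = 9670 Ω
X_C = 1/(ωC) = 4420 Ω
Parallel: admittances add. Y = 1/R + 1/(jωL) + jωC
Y = (0.000244 + j0.000123) S
|Y| = 0.000273 S → |Z| = 1/|Y| = 3660 Ω, ∠Z = −∠Y = -26.7°

-26.7°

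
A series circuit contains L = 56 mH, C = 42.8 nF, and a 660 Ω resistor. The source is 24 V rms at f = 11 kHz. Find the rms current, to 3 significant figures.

6.68 mA

ω = 2πf = 69120 rad/s
X_L = ωL = 3870 Ω
X_C = 1/(ωC) = 338 Ω
Net reactance X = X_L − X_C = 3530 Ω
Z = 660 + j3530 Ω
|Z| = √(660² + 3530²) = 3590 Ω
I = V/|Z| = 24/3590 = 6.68 mA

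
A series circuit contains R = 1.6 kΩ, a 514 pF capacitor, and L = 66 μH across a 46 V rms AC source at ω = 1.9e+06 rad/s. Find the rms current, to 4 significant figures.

X_L = ωL = 125.4 Ω
X_C = 1/(ωC) = 1024 Ω
Net reactance X = X_L − X_C = -898.6 Ω
Z = 1600 − j898.6 Ω
|Z| = √(1600² + 898.6²) = 1835 Ω
I = V/|Z| = 46/1835 = 25.07 mA

25.07 mA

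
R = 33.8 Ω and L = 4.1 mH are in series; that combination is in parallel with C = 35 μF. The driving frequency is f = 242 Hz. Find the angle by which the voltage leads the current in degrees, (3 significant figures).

-59.2°

ω = 2πf = 1521 rad/s
X_L = ωL = 6.23 Ω
X_C = 1/(ωC) = 18.8 Ω
Branch 1 (R+jX_L): Z₁ = 33.8 + j6.23 Ω, |Z₁| = 34.4 Ω
Branch 2 (−jX_C): Z₂ = −j18.8 Ω
Parallel: Z = Z₁Z₂/(Z₁+Z₂), |Z| = 17.9 Ω, ∠Z = -59.2°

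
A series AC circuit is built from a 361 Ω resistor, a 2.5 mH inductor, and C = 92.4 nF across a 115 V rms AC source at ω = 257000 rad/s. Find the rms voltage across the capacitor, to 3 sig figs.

X_L = ωL = 642 Ω
X_C = 1/(ωC) = 42.1 Ω
Net reactance X = X_L − X_C = 600 Ω
Z = 361 + j600 Ω
|Z| = √(361² + 600²) = 701 Ω
I = V/|Z| = 164 mA
V_C = I·|Z_C| = 0.164 × 42.1 = 6.91 V

6.91 V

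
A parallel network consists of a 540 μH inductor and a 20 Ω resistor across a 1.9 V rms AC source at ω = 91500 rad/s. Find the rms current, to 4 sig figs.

102.5 mA

X_L = ωL = 49.41 Ω
Parallel: admittances add. Y = 1/R + 1/(jωL)
Y = (0.05000 − j0.02024) S
|Y| = 0.05394 S → |Z| = 1/|Y| = 18.54 Ω, ∠Z = −∠Y = 22.04°
I = V/|Z| = 1.9/18.54 = 102.5 mA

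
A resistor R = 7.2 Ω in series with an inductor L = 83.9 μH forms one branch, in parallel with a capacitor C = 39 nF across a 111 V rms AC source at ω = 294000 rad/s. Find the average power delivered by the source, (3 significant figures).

134 W

X_L = ωL = 24.7 Ω
X_C = 1/(ωC) = 87.2 Ω
Branch 1 (R+jX_L): Z₁ = 7.20 + j24.7 Ω, |Z₁| = 25.7 Ω
Branch 2 (−jX_C): Z₂ = −j87.2 Ω
Parallel: Z = Z₁Z₂/(Z₁+Z₂), |Z| = 35.6 Ω, ∠Z = 67.2°
I = V/|Z| = 3.12 A
P = VI cos φ = 111 × 3.12 × cos(67.2°) = 134 W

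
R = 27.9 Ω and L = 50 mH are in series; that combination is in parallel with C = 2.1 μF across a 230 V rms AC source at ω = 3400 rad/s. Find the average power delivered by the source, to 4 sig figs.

X_L = ωL = 170.0 Ω
X_C = 1/(ωC) = 140.1 Ω
Branch 1 (R+jX_L): Z₁ = 27.90 + j170.0 Ω, |Z₁| = 172.3 Ω
Branch 2 (−jX_C): Z₂ = −j140.1 Ω
Parallel: Z = Z₁Z₂/(Z₁+Z₂), |Z| = 589.5 Ω, ∠Z = -56.34°
I = V/|Z| = 390.1 mA
P = VI cos φ = 230 × 0.3901 × cos(-56.34°) = 49.73 W

49.73 W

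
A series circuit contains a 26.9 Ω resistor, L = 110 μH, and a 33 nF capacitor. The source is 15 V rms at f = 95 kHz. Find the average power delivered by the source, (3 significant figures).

6.40 W

ω = 2πf = 596900 rad/s
X_L = ωL = 65.7 Ω
X_C = 1/(ωC) = 50.8 Ω
Net reactance X = X_L − X_C = 14.9 Ω
Z = 26.9 + j14.9 Ω
|Z| = √(26.9² + 14.9²) = 30.7 Ω
∠Z = arctan(14.9/26.9) = 29.0°
I = V/|Z| = 488 mA
P = VI cos φ = 15 × 0.488 × cos(29.0°) = 6.40 W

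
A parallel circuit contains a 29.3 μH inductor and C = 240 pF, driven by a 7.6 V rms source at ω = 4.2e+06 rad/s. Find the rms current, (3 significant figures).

54.1 mA

X_L = ωL = 123 Ω
X_C = 1/(ωC) = 992 Ω
Parallel: admittances add. Y = 1/(jωL) + jωC
Y = (0 − j0.00712) S
|Y| = 0.00712 S → |Z| = 1/|Y| = 140 Ω, ∠Z = −∠Y = 90.0°
I = V/|Z| = 7.6/140 = 54.1 mA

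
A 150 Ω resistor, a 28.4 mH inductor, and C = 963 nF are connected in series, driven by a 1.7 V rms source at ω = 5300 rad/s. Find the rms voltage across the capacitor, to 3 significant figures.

X_L = ωL = 151 Ω
X_C = 1/(ωC) = 196 Ω
Net reactance X = X_L − X_C = -45.4 Ω
Z = 150 − j45.4 Ω
|Z| = √(150² + 45.4²) = 157 Ω
I = V/|Z| = 10.8 mA
V_C = I·|Z_C| = 0.0108 × 196 = 2.13 V

2.13 V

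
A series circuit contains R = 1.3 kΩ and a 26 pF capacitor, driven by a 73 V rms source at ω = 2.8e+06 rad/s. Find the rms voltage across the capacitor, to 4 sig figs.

X_C = 1/(ωC) = 13740 Ω
Z = 1300 − j13740 Ω
|Z| = √(1300² + 13740²) = 13800 Ω
I = V/|Z| = 5.291 mA
V_C = I·|Z_C| = 0.005291 × 13740 = 72.68 V

72.68 V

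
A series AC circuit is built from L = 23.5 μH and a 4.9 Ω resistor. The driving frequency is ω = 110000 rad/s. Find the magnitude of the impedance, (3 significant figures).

X_L = ωL = 2.58 Ω
Z = 4.90 + j2.58 Ω
|Z| = √(4.90² + 2.58²) = 5.54 Ω

5.54 Ω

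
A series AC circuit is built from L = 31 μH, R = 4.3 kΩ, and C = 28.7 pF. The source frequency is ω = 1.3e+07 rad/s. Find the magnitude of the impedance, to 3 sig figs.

4870 Ω

X_L = ωL = 403 Ω
X_C = 1/(ωC) = 2680 Ω
Net reactance X = X_L − X_C = -2280 Ω
Z = 4300 − j2280 Ω
|Z| = √(4300² + 2280²) = 4870 Ω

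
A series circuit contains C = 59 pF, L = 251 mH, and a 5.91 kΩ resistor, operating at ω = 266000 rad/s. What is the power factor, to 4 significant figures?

X_L = ωL = 66770 Ω
X_C = 1/(ωC) = 63720 Ω
Net reactance X = X_L − X_C = 3047 Ω
Z = 5910 + j3047 Ω
|Z| = √(5910² + 3047²) = 6649 Ω
∠Z = arctan(3047/5910) = 27.28°
cos φ = cos(27.28°) = 0.8888

0.8888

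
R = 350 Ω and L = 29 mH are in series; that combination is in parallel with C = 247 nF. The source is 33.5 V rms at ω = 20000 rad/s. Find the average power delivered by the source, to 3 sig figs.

X_L = ωL = 580 Ω
X_C = 1/(ωC) = 202 Ω
Branch 1 (R+jX_L): Z₁ = 350 + j580 Ω, |Z₁| = 677 Ω
Branch 2 (−jX_C): Z₂ = −j202 Ω
Parallel: Z = Z₁Z₂/(Z₁+Z₂), |Z| = 266 Ω, ∠Z = -78.3°
I = V/|Z| = 126 mA
P = VI cos φ = 33.5 × 0.126 × cos(-78.3°) = 856 mW

856 mW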